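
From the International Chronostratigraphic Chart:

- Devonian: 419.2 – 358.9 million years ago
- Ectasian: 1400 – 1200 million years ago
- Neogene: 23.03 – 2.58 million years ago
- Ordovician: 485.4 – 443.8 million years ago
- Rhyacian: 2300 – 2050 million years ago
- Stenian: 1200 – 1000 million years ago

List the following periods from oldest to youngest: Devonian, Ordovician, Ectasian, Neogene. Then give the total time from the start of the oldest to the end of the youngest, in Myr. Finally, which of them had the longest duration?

Start ages (Ma): Ectasian 1400, Ordovician 485.4, Devonian 419.2, Neogene 23.03.
Ordered oldest to youngest: Ectasian, Ordovician, Devonian, Neogene.
Span = 1400 − 2.58 = 1397.42 Myr.
Durations: Neogene 20.45, Devonian 60.3, Ectasian 200, Ordovician 41.6 → longest is Ectasian (200 Myr).

Ectasian → Ordovician → Devonian → Neogene; total span 1397.42 Myr; longest is Ectasian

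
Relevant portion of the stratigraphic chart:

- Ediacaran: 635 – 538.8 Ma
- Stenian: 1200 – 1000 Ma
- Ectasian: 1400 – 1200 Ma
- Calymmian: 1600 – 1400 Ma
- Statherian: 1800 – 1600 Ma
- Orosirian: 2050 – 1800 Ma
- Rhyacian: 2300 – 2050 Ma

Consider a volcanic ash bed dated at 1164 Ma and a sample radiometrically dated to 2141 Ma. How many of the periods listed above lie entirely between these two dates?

4

2141 Ma sits inside the Rhyacian (2300–2050) and 1164 Ma inside the Stenian (1200–1000); neither of those is wholly between the two dates.
The listed periods lying completely between them are Orosirian, Statherian, Calymmian, Ectasian — 4 in all.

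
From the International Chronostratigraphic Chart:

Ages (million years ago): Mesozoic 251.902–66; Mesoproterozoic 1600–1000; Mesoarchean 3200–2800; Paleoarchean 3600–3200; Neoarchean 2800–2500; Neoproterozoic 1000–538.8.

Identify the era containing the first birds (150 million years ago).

150 Ma lies between 251.902 and 66 Ma, so it falls in the Mesozoic.

Mesozoic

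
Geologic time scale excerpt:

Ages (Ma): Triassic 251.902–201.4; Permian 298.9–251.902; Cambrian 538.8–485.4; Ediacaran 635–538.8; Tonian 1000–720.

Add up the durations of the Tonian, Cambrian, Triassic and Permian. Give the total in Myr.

430.9 million years

Each duration: Tonian = 280; Cambrian = 53.4; Triassic = 50.502; Permian = 46.998.
Sum: 280 + 53.4 + 50.502 + 46.998 = 430.9 Myr.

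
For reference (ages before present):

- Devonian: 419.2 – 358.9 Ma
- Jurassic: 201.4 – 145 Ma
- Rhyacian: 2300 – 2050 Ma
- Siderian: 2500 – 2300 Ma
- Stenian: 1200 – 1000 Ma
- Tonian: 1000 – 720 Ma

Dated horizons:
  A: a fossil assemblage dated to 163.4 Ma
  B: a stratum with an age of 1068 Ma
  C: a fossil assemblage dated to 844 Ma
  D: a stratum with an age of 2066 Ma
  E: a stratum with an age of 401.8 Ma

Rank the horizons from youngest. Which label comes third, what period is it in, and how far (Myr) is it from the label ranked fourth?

Smaller Ma means younger, so youngest first: A 163.4 < E 401.8 < C 844 < B 1068 < D 2066.
Counting 3 along gives C (844 Ma); the excerpt puts that inside the Tonian, 1000–720 Ma.
Next in line is B (1068 Ma), and 1068 − 844 = 224 Myr.

C, in the Tonian; 224 million years to B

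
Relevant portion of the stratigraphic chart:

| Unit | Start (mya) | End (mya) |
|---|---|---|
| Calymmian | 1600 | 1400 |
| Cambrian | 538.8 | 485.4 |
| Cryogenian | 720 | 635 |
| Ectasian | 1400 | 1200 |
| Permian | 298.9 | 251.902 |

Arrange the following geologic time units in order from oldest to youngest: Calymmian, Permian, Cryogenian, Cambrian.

Calymmian, then Cryogenian, then Cambrian, then Permian

The oldest of these is Calymmian (starts 1600 Ma) and the youngest is Permian (ends 251.902 Ma).
In between, by decreasing start age: Cryogenian (720), Cambrian (538.8).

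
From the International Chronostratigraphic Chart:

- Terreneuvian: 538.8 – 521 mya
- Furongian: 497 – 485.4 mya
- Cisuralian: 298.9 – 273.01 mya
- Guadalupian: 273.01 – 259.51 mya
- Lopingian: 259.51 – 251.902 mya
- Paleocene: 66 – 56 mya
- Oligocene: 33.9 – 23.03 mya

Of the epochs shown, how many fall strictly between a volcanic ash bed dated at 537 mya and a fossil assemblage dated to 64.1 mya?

4

The older date is 537 Ma and the younger is 64.1 Ma.
Epochs with start < 537 and end > 64.1 Ma: Furongian (497–485.4), Cisuralian (298.9–273.01), Guadalupian (273.01–259.51), Lopingian (259.51–251.902).
That is 4 complete epochs.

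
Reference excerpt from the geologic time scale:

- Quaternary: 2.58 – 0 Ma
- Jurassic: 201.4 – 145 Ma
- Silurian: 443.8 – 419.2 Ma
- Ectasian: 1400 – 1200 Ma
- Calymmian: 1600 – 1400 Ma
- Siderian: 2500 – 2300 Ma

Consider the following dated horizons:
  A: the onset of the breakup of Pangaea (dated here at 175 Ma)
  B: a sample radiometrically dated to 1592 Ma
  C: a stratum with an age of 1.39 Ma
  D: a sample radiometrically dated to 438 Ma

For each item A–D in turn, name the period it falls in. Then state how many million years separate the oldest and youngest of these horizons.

A: 175 Ma lies in 201.4–145 Ma, so Jurassic.
B: 1592 Ma lies in 1600–1400 Ma, so Calymmian.
C: 1.39 Ma lies in 2.58–0 Ma, so Quaternary.
D: 438 Ma lies in 443.8–419.2 Ma, so Silurian.
Oldest = 1592 Ma, youngest = 1.39 Ma → span 1590.61 Myr.

A — Jurassic; B — Calymmian; C — Quaternary; D — Silurian; span 1590.61 million years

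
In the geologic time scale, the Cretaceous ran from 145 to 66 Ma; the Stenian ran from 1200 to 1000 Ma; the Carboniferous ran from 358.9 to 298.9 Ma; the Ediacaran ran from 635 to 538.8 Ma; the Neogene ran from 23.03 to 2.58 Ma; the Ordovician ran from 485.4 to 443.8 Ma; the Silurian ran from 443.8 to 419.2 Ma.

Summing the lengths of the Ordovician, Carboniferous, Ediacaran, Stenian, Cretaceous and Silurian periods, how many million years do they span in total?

Duration is start − end for each: (485.4 − 443.8) + (358.9 − 298.9) + (635 − 538.8) + (1200 − 1000) + (145 − 66) + (443.8 − 419.2).
That is 41.6 + 60 + 96.2 + 200 + 79 + 24.6, which totals 501.4 million years.

501.4 million years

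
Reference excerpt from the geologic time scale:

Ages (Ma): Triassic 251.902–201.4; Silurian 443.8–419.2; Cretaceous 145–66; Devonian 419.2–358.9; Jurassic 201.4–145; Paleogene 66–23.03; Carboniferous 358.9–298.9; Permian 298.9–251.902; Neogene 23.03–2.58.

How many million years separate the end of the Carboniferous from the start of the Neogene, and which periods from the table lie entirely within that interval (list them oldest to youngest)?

End of Carboniferous = 298.9 Ma; start of Neogene = 23.03 Ma.
Gap = 298.9 − 23.03 = 275.87 Myr.
Periods wholly inside 298.9–23.03 Ma: Permian (298.9–251.902), Triassic (251.902–201.4), Jurassic (201.4–145), Cretaceous (145–66), Paleogene (66–23.03).

275.87 million years; Permian, Triassic, Jurassic, Cretaceous, Paleogene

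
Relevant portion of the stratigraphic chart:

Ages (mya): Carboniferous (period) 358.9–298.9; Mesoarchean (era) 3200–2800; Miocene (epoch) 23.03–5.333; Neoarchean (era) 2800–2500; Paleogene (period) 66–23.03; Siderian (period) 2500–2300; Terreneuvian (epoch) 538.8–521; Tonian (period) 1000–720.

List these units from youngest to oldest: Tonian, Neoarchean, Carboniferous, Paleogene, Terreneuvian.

Paleogene, then Carboniferous, then Terreneuvian, then Tonian, then Neoarchean

Sorting by start age (ascending Ma, since larger Ma = older): Paleogene began 66, Carboniferous began 358.9, Terreneuvian began 538.8, Tonian began 1000, Neoarchean began 2800.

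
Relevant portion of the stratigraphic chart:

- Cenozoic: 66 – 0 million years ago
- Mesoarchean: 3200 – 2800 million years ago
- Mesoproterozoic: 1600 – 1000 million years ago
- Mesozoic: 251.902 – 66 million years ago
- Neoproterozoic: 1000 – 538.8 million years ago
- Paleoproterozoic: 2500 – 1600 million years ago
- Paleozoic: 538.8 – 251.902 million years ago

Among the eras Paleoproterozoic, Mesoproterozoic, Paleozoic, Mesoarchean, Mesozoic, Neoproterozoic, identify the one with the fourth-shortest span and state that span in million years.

Neoproterozoic, 461.2 million years

Start − end for each: Paleoproterozoic 2500 − 1600 = 900; Mesoproterozoic 1600 − 1000 = 600; Paleozoic 538.8 − 251.902 = 286.898; Mesoarchean 3200 − 2800 = 400; Mesozoic 251.902 − 66 = 185.902; Neoproterozoic 1000 − 538.8 = 461.2.
Ranking these from shortest: Mesozoic < Paleozoic < Mesoarchean < Neoproterozoic < Mesoproterozoic < Paleoproterozoic.
Position 4 in that ranking is Neoproterozoic, which lasted 461.2 Myr.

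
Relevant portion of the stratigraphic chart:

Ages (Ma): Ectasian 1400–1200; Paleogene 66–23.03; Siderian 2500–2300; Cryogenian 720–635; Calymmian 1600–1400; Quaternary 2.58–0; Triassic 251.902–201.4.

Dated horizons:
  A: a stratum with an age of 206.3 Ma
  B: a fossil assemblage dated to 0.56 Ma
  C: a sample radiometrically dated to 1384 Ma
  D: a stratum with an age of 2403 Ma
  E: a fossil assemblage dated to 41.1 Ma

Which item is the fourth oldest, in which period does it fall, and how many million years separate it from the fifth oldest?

Larger Ma means older, so oldest first: D 2403 > C 1384 > A 206.3 > E 41.1 > B 0.56.
Counting 4 along gives E (41.1 Ma); the excerpt puts that inside the Paleogene, 66–23.03 Ma.
Next in line is B (0.56 Ma), and 41.1 − 0.56 = 40.54 Myr.

E, in the Paleogene; 40.54 million years to B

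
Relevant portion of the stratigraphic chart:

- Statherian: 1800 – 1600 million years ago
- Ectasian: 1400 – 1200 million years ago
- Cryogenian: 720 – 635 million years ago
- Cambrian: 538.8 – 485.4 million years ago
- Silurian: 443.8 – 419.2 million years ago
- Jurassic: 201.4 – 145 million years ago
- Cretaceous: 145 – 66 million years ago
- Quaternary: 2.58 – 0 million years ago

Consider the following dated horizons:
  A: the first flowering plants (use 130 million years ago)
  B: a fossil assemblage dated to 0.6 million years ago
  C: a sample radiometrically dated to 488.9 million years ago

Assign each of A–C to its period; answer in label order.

A — Cretaceous; B — Quaternary; C — Cambrian

Match each age against the start–end ranges in the excerpt: A = 130 Ma → Cretaceous (145–66); B = 0.6 Ma → Quaternary (2.58–0); C = 488.9 Ma → Cambrian (538.8–485.4).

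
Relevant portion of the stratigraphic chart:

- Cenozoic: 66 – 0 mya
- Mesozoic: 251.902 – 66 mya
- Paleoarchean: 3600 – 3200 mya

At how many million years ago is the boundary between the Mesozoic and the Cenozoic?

The Mesozoic ends and the Cenozoic begins at 66 mya.

66 mya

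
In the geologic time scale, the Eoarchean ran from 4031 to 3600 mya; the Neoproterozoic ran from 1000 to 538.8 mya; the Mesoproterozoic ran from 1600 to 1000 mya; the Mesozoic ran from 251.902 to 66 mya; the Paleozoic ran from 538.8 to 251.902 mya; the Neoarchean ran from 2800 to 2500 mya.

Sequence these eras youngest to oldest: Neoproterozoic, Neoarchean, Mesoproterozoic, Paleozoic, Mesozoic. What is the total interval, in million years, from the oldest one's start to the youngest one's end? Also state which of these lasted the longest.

Start ages (Ma): Neoarchean 2800, Mesoproterozoic 1600, Neoproterozoic 1000, Paleozoic 538.8, Mesozoic 251.902.
Ordered youngest to oldest: Mesozoic, Paleozoic, Neoproterozoic, Mesoproterozoic, Neoarchean.
Span = 2800 − 66 = 2734 Myr.
Durations: Paleozoic 286.898, Mesoproterozoic 600, Neoproterozoic 461.2, Neoarchean 300, Mesozoic 185.902 → longest is Mesoproterozoic (600 Myr).

Mesozoic → Paleozoic → Neoproterozoic → Mesoproterozoic → Neoarchean; total span 2734 Myr; longest is Mesoproterozoic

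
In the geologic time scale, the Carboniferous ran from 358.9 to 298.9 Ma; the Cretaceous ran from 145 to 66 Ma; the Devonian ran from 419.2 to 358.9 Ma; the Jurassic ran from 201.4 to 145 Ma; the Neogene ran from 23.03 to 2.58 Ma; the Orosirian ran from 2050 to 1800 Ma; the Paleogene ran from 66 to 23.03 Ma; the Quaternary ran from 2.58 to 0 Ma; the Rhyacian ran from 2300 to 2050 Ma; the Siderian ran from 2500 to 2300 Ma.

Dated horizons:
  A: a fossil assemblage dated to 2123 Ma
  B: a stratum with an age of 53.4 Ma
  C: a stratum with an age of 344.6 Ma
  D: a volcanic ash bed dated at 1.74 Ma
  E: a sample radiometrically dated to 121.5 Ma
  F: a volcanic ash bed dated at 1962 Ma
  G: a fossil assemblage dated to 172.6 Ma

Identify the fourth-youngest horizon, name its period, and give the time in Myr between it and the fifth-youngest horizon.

G, in the Jurassic; 172 million years to C

Smaller Ma means younger, so youngest first: D 1.74 < B 53.4 < E 121.5 < G 172.6 < C 344.6 < F 1962 < A 2123.
Counting 4 along gives G (172.6 Ma); the excerpt puts that inside the Jurassic, 201.4–145 Ma.
Next in line is C (344.6 Ma), and 344.6 − 172.6 = 172 Myr.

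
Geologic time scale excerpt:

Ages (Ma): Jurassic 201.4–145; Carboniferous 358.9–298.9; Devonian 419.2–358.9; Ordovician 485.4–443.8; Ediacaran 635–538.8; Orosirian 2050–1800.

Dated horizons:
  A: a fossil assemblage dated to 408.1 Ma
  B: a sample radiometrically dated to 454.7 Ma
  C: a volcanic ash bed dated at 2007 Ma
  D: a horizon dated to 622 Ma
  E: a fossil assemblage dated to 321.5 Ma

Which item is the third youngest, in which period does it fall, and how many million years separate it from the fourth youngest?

Smaller Ma means younger, so youngest first: E 321.5 < A 408.1 < B 454.7 < D 622 < C 2007.
Counting 3 along gives B (454.7 Ma); the excerpt puts that inside the Ordovician, 485.4–443.8 Ma.
Next in line is D (622 Ma), and 622 − 454.7 = 167.3 Myr.

B, in the Ordovician; 167.3 million years to D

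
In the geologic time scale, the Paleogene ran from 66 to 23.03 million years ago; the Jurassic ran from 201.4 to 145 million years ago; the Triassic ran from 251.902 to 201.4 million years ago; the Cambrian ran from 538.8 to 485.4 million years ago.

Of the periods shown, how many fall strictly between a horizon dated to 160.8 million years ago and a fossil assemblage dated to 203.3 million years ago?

Checking each listed span, none has both start < 203.3 Ma and end > 160.8 Ma — every period straddles one of the two dates or lies outside them — so the count is 0.

0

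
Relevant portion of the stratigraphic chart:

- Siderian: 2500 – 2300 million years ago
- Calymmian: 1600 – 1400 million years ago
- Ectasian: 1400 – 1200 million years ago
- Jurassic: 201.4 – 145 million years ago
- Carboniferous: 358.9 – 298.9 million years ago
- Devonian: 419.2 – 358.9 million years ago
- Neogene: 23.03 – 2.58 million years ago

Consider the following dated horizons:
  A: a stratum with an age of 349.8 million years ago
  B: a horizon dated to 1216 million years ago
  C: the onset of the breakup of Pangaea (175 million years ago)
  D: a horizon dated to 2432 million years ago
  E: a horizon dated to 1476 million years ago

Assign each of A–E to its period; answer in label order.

Match each age against the start–end ranges in the excerpt: A = 349.8 Ma → Carboniferous (358.9–298.9); B = 1216 Ma → Ectasian (1400–1200); C = 175 Ma → Jurassic (201.4–145); D = 2432 Ma → Siderian (2500–2300); E = 1476 Ma → Calymmian (1600–1400).

A — Carboniferous; B — Ectasian; C — Jurassic; D — Siderian; E — Calymmian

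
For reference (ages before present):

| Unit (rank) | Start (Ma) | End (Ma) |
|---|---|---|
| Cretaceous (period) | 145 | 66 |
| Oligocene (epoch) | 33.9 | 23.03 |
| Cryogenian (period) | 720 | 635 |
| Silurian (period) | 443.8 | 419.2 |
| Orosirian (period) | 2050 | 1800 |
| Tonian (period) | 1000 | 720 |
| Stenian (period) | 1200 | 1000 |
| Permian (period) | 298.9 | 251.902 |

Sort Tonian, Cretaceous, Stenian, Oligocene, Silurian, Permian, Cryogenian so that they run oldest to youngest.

Stenian, then Tonian, then Cryogenian, then Silurian, then Permian, then Cretaceous, then Oligocene

Read off each span (Ma): Tonian 1000–720; Cretaceous 145–66; Stenian 1200–1000; Oligocene 33.9–23.03; Silurian 443.8–419.2; Permian 298.9–251.902; Cryogenian 720–635.
Larger Ma is older, so oldest→youngest is Stenian, Tonian, Cryogenian, Silurian, Permian, Cretaceous, Oligocene.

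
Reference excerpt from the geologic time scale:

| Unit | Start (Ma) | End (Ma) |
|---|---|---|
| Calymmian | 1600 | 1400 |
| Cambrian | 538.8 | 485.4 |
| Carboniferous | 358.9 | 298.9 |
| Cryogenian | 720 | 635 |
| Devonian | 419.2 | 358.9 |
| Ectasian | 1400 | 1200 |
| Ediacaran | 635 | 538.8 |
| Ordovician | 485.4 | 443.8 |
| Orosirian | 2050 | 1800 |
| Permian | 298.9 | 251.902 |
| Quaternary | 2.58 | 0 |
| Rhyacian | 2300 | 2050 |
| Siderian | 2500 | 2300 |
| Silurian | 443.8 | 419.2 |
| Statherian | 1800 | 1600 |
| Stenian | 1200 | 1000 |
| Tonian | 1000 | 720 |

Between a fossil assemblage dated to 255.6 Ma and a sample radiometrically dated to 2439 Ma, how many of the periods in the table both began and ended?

2439 Ma sits inside the Siderian (2500–2300) and 255.6 Ma inside the Permian (298.9–251.902); neither of those is wholly between the two dates.
The listed periods lying completely between them are Rhyacian, Orosirian, Statherian, Calymmian, Ectasian, Stenian, Tonian, Cryogenian, Ediacaran, Cambrian, Ordovician, Silurian, Devonian, Carboniferous — 14 in all.

14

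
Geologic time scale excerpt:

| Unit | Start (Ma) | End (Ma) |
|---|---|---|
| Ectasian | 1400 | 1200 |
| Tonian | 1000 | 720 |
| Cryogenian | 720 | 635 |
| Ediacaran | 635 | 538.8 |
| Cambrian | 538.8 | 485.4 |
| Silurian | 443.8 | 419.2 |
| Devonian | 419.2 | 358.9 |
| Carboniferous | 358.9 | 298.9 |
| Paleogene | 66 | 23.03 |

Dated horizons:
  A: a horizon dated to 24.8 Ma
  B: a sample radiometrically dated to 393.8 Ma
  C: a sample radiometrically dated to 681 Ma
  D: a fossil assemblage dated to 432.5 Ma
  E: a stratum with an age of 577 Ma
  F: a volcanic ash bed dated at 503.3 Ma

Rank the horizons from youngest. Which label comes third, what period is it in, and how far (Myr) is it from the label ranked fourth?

D, in the Silurian; 70.8 million years to F

Smaller Ma means younger, so youngest first: A 24.8 < B 393.8 < D 432.5 < F 503.3 < E 577 < C 681.
Counting 3 along gives D (432.5 Ma); the excerpt puts that inside the Silurian, 443.8–419.2 Ma.
Next in line is F (503.3 Ma), and 503.3 − 432.5 = 70.8 Myr.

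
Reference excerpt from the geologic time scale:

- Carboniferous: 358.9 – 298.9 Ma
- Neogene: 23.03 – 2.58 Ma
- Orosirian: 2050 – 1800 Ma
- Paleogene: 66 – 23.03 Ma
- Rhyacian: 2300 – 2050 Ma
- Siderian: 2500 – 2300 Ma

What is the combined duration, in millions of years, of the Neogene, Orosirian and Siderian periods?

Duration is start − end for each: (23.03 − 2.58) + (2050 − 1800) + (2500 − 2300).
That is 20.45 + 250 + 200, which totals 470.45 million years.

470.45 million years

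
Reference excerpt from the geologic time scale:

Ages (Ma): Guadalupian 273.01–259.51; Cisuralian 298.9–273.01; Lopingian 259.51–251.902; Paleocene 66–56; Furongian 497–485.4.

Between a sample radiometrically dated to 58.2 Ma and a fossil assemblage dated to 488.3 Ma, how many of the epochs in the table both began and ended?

3

488.3 Ma sits inside the Furongian (497–485.4) and 58.2 Ma inside the Paleocene (66–56); neither of those is wholly between the two dates.
The listed epochs lying completely between them are Cisuralian, Guadalupian, Lopingian — 3 in all.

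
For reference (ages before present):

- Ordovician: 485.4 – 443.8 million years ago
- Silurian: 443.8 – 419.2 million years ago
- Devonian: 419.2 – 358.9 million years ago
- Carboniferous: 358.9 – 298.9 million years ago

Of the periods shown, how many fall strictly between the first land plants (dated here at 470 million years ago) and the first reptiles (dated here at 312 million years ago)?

2

The older date is 470 Ma and the younger is 312 Ma.
Periods with start < 470 and end > 312 Ma: Silurian (443.8–419.2), Devonian (419.2–358.9).
That is 2 complete periods.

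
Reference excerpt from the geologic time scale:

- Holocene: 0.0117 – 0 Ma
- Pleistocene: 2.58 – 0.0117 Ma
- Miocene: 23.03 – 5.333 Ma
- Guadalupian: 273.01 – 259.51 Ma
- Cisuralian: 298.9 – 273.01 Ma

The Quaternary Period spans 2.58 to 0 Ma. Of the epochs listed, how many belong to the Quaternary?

2

Epochs inside 2.58–0 Ma: Pleistocene, Holocene — 2 in total.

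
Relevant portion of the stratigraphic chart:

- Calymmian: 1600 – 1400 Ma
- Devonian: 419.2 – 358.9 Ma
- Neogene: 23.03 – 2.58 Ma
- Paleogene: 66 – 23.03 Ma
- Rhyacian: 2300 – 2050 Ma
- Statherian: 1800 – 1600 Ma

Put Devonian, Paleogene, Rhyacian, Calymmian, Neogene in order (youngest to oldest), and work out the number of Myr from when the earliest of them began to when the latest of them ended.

From the excerpt: Devonian 419.2–358.9; Paleogene 66–23.03; Rhyacian 2300–2050; Calymmian 1600–1400; Neogene 23.03–2.58 (Ma).
Larger Ma is earlier, so the oldest is Rhyacian and the youngest is Neogene; youngest to oldest: Neogene, Paleogene, Devonian, Calymmian, Rhyacian.
Oldest start 2300 minus youngest end 2.58 gives 2297.42 Myr overall.

Neogene → Paleogene → Devonian → Calymmian → Rhyacian; total span 2297.42 Myr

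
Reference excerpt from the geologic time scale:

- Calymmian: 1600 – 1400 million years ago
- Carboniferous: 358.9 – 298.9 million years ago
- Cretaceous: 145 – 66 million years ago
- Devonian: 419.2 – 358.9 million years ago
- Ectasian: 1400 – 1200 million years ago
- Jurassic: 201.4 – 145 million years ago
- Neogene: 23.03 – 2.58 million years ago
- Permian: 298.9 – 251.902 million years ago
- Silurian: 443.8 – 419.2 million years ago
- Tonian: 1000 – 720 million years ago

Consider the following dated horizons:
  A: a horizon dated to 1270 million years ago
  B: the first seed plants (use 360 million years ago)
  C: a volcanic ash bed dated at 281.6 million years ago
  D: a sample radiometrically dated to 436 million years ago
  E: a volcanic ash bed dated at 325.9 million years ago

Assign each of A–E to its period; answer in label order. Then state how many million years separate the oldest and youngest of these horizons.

A — Ectasian; B — Devonian; C — Permian; D — Silurian; E — Carboniferous; span 988.4 million years

Match each age against the start–end ranges in the excerpt: A = 1270 Ma → Ectasian (1400–1200); B = 360 Ma → Devonian (419.2–358.9); C = 281.6 Ma → Permian (298.9–251.902); D = 436 Ma → Silurian (443.8–419.2); E = 325.9 Ma → Carboniferous (358.9–298.9).
The largest age is 1270 Ma and the smallest is 281.6 Ma; their difference is 988.4 Myr.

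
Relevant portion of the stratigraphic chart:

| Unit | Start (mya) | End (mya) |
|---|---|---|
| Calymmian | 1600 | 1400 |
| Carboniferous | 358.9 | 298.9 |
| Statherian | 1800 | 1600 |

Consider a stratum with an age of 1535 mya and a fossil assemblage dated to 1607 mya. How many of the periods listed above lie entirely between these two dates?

0

Checking each listed span, none has both start < 1607 Ma and end > 1535 Ma — every period straddles one of the two dates or lies outside them — so the count is 0.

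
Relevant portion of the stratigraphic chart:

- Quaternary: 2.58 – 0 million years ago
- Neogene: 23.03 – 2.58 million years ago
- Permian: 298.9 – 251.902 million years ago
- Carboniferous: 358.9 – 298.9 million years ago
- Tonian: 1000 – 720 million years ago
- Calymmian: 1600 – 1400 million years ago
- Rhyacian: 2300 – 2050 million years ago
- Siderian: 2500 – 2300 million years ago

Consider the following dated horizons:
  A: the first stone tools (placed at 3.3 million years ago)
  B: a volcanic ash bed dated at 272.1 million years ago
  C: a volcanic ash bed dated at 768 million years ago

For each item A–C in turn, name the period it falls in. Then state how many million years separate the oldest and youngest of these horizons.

Match each age against the start–end ranges in the excerpt: A = 3.3 Ma → Neogene (23.03–2.58); B = 272.1 Ma → Permian (298.9–251.902); C = 768 Ma → Tonian (1000–720).
The largest age is 768 Ma and the smallest is 3.3 Ma; their difference is 764.7 Myr.

A — Neogene; B — Permian; C — Tonian; span 764.7 million years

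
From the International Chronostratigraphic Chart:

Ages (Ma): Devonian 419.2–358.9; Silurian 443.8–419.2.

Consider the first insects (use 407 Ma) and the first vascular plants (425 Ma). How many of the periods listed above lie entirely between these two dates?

Checking each listed span, none has both start < 425 Ma and end > 407 Ma — every period straddles one of the two dates or lies outside them — so the count is 0.

0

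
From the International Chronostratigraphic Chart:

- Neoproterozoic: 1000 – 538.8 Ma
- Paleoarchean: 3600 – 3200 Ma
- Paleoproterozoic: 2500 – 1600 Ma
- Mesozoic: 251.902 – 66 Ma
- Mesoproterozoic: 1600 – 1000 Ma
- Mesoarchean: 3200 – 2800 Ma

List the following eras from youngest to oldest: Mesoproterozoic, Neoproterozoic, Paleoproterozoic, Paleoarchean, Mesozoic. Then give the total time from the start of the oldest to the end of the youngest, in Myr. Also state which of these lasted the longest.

From the excerpt: Mesoproterozoic 1600–1000; Neoproterozoic 1000–538.8; Paleoproterozoic 2500–1600; Paleoarchean 3600–3200; Mesozoic 251.902–66 (Ma).
Larger Ma is earlier, so the oldest is Paleoarchean and the youngest is Mesozoic; youngest to oldest: Mesozoic, Neoproterozoic, Mesoproterozoic, Paleoproterozoic, Paleoarchean.
Oldest start 3600 minus youngest end 66 gives 3534 Myr overall.
Individual lengths (start − end): Mesoproterozoic 600; Neoproterozoic 461.2; Paleoproterozoic 900; Mesozoic 185.902; Paleoarchean 400. The largest is Paleoproterozoic at 900 Myr.

Mesozoic → Neoproterozoic → Mesoproterozoic → Paleoproterozoic → Paleoarchean; total span 3534 Myr; longest is Paleoproterozoic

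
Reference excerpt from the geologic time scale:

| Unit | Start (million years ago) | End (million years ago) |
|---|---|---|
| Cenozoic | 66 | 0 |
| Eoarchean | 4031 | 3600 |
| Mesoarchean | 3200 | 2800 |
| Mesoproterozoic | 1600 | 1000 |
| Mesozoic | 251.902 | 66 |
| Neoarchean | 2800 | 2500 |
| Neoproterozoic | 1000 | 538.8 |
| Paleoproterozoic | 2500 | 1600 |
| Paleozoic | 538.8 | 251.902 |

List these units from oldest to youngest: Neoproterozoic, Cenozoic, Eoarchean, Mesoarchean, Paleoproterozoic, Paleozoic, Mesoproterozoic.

Read off each span (Ma): Neoproterozoic 1000–538.8; Cenozoic 66–0; Eoarchean 4031–3600; Mesoarchean 3200–2800; Paleoproterozoic 2500–1600; Paleozoic 538.8–251.902; Mesoproterozoic 1600–1000.
Larger Ma is older, so oldest→youngest is Eoarchean, Mesoarchean, Paleoproterozoic, Mesoproterozoic, Neoproterozoic, Paleozoic, Cenozoic.

Eoarchean, Mesoarchean, Paleoproterozoic, Mesoproterozoic, Neoproterozoic, Paleozoic, Cenozoic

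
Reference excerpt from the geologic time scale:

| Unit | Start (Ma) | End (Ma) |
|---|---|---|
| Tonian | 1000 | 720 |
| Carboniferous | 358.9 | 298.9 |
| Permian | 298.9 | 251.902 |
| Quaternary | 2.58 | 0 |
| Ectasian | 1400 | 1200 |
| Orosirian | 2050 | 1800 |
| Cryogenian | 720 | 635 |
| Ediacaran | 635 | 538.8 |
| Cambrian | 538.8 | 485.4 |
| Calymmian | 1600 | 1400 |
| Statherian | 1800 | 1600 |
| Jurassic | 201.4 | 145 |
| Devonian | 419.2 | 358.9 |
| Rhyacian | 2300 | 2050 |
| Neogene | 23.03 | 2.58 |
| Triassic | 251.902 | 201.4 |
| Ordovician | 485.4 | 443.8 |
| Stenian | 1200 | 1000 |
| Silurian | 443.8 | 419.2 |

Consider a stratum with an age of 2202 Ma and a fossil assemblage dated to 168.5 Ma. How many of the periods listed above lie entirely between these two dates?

15

2202 Ma sits inside the Rhyacian (2300–2050) and 168.5 Ma inside the Jurassic (201.4–145); neither of those is wholly between the two dates.
The listed periods lying completely between them are Orosirian, Statherian, Calymmian, Ectasian, Stenian, Tonian, Cryogenian, Ediacaran, Cambrian, Ordovician, Silurian, Devonian, Carboniferous, Permian, Triassic — 15 in all.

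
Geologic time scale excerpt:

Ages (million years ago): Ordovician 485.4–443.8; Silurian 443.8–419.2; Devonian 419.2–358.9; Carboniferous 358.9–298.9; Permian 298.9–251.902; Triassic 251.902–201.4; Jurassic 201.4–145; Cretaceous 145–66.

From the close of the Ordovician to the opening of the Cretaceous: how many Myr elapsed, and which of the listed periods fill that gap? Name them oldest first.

298.8 million years; Silurian, Devonian, Carboniferous, Permian, Triassic, Jurassic

End of Ordovician = 443.8 Ma; start of Cretaceous = 145 Ma.
Gap = 443.8 − 145 = 298.8 Myr.
Periods wholly inside 443.8–145 Ma: Silurian (443.8–419.2), Devonian (419.2–358.9), Carboniferous (358.9–298.9), Permian (298.9–251.902), Triassic (251.902–201.4), Jurassic (201.4–145).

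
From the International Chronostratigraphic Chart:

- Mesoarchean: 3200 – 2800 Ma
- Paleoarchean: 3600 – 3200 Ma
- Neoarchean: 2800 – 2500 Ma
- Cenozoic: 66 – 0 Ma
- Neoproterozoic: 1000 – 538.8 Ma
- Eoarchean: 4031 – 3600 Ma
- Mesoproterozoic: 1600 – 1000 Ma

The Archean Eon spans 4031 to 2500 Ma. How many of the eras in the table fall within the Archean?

4

Eras inside 4031–2500 Ma: Eoarchean, Paleoarchean, Mesoarchean, Neoarchean — 4 in total.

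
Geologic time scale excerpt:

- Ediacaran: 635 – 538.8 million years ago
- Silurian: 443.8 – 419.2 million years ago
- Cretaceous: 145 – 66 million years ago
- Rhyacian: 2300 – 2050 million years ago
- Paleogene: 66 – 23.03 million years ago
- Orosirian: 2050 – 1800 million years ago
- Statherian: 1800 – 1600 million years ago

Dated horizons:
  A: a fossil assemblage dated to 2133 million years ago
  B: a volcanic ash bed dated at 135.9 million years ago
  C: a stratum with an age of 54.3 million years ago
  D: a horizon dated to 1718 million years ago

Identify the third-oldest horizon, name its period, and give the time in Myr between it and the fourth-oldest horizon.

Larger Ma means older, so oldest first: A 2133 > D 1718 > B 135.9 > C 54.3.
Counting 3 along gives B (135.9 Ma); the excerpt puts that inside the Cretaceous, 145–66 Ma.
Next in line is C (54.3 Ma), and 135.9 − 54.3 = 81.6 Myr.

B, in the Cretaceous; 81.6 million years to C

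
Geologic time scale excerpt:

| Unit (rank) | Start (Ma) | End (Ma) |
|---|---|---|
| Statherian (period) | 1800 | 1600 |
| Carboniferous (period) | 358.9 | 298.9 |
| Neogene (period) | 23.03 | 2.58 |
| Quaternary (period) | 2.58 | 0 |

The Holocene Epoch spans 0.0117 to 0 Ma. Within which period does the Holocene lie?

Quaternary

The Holocene (0.0117–0 Ma) lies entirely within 2.58–0 Ma, the Quaternary Period.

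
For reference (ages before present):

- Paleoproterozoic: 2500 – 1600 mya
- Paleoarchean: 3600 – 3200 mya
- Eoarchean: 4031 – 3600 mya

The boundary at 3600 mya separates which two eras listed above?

Eoarchean and Paleoarchean

The Eoarchean ends at 3600 mya and the Paleoarchean begins at 3600 mya, so they share that boundary.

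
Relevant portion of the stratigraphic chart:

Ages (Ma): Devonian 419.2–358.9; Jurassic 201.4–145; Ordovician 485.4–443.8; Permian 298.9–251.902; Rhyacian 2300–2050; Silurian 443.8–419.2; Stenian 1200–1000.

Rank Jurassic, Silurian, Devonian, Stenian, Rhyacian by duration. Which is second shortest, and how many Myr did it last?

Start − end for each: Jurassic 201.4 − 145 = 56.4; Silurian 443.8 − 419.2 = 24.6; Devonian 419.2 − 358.9 = 60.3; Stenian 1200 − 1000 = 200; Rhyacian 2300 − 2050 = 250.
Ranking these from shortest: Silurian < Jurassic < Devonian < Stenian < Rhyacian.
Position 2 in that ranking is Jurassic, which lasted 56.4 Myr.

Jurassic, 56.4 million years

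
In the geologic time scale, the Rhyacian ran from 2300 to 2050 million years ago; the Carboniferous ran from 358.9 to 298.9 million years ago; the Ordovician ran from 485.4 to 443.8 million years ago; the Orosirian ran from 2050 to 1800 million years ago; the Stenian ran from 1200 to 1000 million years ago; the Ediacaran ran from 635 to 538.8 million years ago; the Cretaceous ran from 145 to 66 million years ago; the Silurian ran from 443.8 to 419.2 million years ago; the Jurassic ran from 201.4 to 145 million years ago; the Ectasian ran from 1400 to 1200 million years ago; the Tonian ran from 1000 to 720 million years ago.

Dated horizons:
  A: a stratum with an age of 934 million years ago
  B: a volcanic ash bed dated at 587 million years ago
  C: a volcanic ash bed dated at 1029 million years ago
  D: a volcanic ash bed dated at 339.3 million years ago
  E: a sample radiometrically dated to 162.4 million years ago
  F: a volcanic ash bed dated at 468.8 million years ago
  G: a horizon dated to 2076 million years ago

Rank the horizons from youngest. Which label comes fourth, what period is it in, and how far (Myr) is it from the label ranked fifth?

Sorted youngest-first by Ma: E (162.4), D (339.3), F (468.8), B (587), A (934), C (1029), G (2076).
The fourth youngest is B at 587 Ma, which lies in 635–538.8 Ma: the Ediacaran.
The fifth youngest is A at 934 Ma; separation = |587 − 934| = 347 Myr.

B, in the Ediacaran; 347 million years to A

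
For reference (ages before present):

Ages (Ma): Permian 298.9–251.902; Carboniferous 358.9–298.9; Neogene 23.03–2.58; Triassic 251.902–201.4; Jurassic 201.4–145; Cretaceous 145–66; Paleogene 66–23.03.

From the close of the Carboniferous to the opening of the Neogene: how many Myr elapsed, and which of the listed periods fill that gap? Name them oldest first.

275.87 million years; Permian, Triassic, Jurassic, Cretaceous, Paleogene

End of Carboniferous = 298.9 Ma; start of Neogene = 23.03 Ma.
Gap = 298.9 − 23.03 = 275.87 Myr.
Periods wholly inside 298.9–23.03 Ma: Permian (298.9–251.902), Triassic (251.902–201.4), Jurassic (201.4–145), Cretaceous (145–66), Paleogene (66–23.03).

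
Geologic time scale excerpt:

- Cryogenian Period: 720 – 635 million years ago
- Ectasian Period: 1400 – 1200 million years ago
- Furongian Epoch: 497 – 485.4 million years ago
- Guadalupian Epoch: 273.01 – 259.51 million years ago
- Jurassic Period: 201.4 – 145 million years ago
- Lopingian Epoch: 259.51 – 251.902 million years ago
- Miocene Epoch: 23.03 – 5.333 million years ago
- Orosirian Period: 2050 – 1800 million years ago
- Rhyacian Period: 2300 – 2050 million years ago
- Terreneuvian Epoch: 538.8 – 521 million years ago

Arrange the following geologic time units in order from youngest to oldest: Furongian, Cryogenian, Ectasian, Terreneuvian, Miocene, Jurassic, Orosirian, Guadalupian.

Miocene, Jurassic, Guadalupian, Furongian, Terreneuvian, Cryogenian, Ectasian, Orosirian

Sorting by start age (ascending Ma, since larger Ma = older): Miocene began 23.03, Jurassic began 201.4, Guadalupian began 273.01, Furongian began 497, Terreneuvian began 538.8, Cryogenian began 720, Ectasian began 1400, Orosirian began 2050.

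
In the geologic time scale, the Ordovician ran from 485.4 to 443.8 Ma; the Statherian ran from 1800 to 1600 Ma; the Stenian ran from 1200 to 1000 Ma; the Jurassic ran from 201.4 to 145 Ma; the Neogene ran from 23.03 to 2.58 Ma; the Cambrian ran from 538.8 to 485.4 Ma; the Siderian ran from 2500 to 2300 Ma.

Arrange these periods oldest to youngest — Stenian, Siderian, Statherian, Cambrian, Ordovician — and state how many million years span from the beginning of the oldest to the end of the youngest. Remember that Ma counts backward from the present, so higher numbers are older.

Siderian, Statherian, Stenian, Cambrian, Ordovician; total span 2056.2 Myr

From the excerpt: Stenian 1200–1000; Siderian 2500–2300; Statherian 1800–1600; Cambrian 538.8–485.4; Ordovician 485.4–443.8 (Ma).
Larger Ma is earlier, so the oldest is Siderian and the youngest is Ordovician; oldest to youngest: Siderian, Statherian, Stenian, Cambrian, Ordovician.
Oldest start 2500 minus youngest end 443.8 gives 2056.2 Myr overall.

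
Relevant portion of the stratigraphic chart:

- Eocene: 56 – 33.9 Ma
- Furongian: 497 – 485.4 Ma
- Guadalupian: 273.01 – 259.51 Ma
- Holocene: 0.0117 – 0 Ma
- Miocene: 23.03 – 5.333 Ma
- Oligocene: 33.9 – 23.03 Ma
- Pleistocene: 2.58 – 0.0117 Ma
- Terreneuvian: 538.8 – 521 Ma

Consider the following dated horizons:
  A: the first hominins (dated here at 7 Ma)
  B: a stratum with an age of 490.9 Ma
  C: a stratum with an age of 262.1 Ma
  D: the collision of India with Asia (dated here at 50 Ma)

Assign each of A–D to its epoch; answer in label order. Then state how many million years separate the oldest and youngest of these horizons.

A: 7 Ma lies in 23.03–5.333 Ma, so Miocene.
B: 490.9 Ma lies in 497–485.4 Ma, so Furongian.
C: 262.1 Ma lies in 273.01–259.51 Ma, so Guadalupian.
D: 50 Ma lies in 56–33.9 Ma, so Eocene.
Oldest = 490.9 Ma, youngest = 7 Ma → span 483.9 Myr.

A — Miocene; B — Furongian; C — Guadalupian; D — Eocene; span 483.9 million years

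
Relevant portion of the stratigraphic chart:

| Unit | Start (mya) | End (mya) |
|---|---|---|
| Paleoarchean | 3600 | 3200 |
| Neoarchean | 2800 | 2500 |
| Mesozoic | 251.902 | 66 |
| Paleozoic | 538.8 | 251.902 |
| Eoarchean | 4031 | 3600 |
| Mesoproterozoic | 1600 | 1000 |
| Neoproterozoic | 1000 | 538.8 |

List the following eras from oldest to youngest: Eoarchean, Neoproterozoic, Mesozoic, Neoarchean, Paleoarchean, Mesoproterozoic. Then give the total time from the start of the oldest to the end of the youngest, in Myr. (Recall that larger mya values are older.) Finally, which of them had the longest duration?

Eoarchean → Paleoarchean → Neoarchean → Mesoproterozoic → Neoproterozoic → Mesozoic; total span 3965 Myr; longest is Mesoproterozoic

From the excerpt: Eoarchean 4031–3600; Neoproterozoic 1000–538.8; Mesozoic 251.902–66; Neoarchean 2800–2500; Paleoarchean 3600–3200; Mesoproterozoic 1600–1000 (Ma).
Larger Ma is earlier, so the oldest is Eoarchean and the youngest is Mesozoic; oldest to youngest: Eoarchean, Paleoarchean, Neoarchean, Mesoproterozoic, Neoproterozoic, Mesozoic.
Oldest start 4031 minus youngest end 66 gives 3965 Myr overall.
Individual lengths (start − end): Neoarchean 300; Mesozoic 185.902; Paleoarchean 400; Mesoproterozoic 600; Neoproterozoic 461.2; Eoarchean 431. The largest is Mesoproterozoic at 600 Myr.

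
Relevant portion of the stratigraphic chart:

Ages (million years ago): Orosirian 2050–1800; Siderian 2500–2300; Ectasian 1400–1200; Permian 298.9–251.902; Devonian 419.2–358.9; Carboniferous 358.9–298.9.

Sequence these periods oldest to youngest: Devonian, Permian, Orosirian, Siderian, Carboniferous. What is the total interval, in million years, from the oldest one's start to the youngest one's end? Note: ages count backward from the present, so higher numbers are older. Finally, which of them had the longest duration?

From the excerpt: Devonian 419.2–358.9; Permian 298.9–251.902; Orosirian 2050–1800; Siderian 2500–2300; Carboniferous 358.9–298.9 (Ma).
Larger Ma is earlier, so the oldest is Siderian and the youngest is Permian; oldest to youngest: Siderian, Orosirian, Devonian, Carboniferous, Permian.
Oldest start 2500 minus youngest end 251.902 gives 2248.098 Myr overall.
Individual lengths (start − end): Permian 46.998; Siderian 200; Orosirian 250; Devonian 60.3; Carboniferous 60. The largest is Orosirian at 250 Myr.

Siderian → Orosirian → Devonian → Carboniferous → Permian; total span 2248.098 Myr; longest is Orosirian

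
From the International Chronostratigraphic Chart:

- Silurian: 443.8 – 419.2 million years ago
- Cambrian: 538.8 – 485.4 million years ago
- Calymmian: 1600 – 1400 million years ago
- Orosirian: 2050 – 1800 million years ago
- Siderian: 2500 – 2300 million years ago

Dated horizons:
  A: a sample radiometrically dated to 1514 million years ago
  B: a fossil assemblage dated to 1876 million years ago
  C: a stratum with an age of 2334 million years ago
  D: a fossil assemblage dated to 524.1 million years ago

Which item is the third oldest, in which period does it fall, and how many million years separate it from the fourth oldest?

A, in the Calymmian; 989.9 million years to D

Larger Ma means older, so oldest first: C 2334 > B 1876 > A 1514 > D 524.1.
Counting 3 along gives A (1514 Ma); the excerpt puts that inside the Calymmian, 1600–1400 Ma.
Next in line is D (524.1 Ma), and 1514 − 524.1 = 989.9 Myr.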